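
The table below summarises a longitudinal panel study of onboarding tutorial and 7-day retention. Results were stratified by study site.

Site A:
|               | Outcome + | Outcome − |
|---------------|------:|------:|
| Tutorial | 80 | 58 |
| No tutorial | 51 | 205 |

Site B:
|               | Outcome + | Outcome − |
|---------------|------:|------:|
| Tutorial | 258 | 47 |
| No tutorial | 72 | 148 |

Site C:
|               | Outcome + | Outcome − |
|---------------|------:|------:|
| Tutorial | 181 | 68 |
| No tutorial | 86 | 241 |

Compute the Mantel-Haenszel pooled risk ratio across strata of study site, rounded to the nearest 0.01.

RR_MH = Σ(aᵢ·n₀ᵢ/nᵢ) / Σ(cᵢ·n₁ᵢ/nᵢ), with n₁ᵢ = aᵢ+bᵢ (exposed), n₀ᵢ = cᵢ+dᵢ (unexposed), nᵢ = n₁ᵢ+n₀ᵢ.
Stratum 1 (Site A): n₁ = 138, n₀ = 256, n = 394; a·n₀/n = 80·256/394 = 51.9797; c·n₁/n = 51·138/394 = 17.8629
Stratum 2 (Site B): n₁ = 305, n₀ = 220, n = 525; a·n₀/n = 258·220/525 = 108.1143; c·n₁/n = 72·305/525 = 41.8286
Stratum 3 (Site C): n₁ = 249, n₀ = 327, n = 576; a·n₀/n = 181·327/576 = 102.7552; c·n₁/n = 86·249/576 = 37.1771
RR_MH = (51.9797 + 108.1143 + 102.7552) / (17.8629 + 41.8286 + 37.1771) = 262.8492 / 96.8686 = 2.71346

2.71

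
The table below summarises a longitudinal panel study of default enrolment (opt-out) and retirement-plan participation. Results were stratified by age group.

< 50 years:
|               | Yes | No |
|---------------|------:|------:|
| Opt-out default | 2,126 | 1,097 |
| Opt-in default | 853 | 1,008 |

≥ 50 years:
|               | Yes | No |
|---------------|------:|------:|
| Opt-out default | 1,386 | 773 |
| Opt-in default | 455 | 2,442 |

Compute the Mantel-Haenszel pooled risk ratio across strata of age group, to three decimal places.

RR_MH = Σ(aᵢ·n₀ᵢ/nᵢ) / Σ(cᵢ·n₁ᵢ/nᵢ), with n₁ᵢ = aᵢ+bᵢ (exposed), n₀ᵢ = cᵢ+dᵢ (unexposed), nᵢ = n₁ᵢ+n₀ᵢ.
Stratum 1 (< 50 years): n₁ = 3223, n₀ = 1861, n = 5084; a·n₀/n = 2126·1861/5084 = 778.2231; c·n₁/n = 853·3223/5084 = 540.7590
Stratum 2 (≥ 50 years): n₁ = 2159, n₀ = 2897, n = 5056; a·n₀/n = 1386·2897/5056 = 794.1539; c·n₁/n = 455·2159/5056 = 194.2929
RR_MH = (778.2231 + 794.1539) / (540.7590 + 194.2929) = 1572.3769 / 735.0520 = 2.13914

2.139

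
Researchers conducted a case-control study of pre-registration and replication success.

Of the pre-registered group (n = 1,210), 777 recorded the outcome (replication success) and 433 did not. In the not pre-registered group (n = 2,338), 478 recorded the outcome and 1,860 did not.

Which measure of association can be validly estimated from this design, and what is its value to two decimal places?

6.98

From the description: a = 777, b = 433, c = 478, d = 1860.
This is a case-control study: participants were sampled on outcome status, so risks in the source population cannot be estimated directly — relative risk is not valid here. The odds ratio is the appropriate measure.
OR = (a·d)/(b·c) = (777 × 1860) / (433 × 478) = 1445220 / 206974 = 6.98262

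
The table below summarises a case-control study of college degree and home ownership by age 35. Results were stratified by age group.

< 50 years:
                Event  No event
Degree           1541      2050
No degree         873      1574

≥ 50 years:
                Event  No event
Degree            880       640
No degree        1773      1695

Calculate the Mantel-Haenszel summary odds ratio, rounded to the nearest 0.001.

OR_MH = Σ(aᵢdᵢ/nᵢ) / Σ(bᵢcᵢ/nᵢ), where nᵢ is the stratum total.
Stratum 1 (< 50 years): n = 6038; a·d/n = 1541·1574/6038 = 401.7115; b·c/n = 2050·873/6038 = 296.3978
Stratum 2 (≥ 50 years): n = 4988; a·d/n = 880·1695/4988 = 299.0377; b·c/n = 640·1773/4988 = 227.4900
OR_MH = (401.7115 + 299.0377) / (296.3978 + 227.4900) = 700.7492 / 523.8878 = 1.33759

1.338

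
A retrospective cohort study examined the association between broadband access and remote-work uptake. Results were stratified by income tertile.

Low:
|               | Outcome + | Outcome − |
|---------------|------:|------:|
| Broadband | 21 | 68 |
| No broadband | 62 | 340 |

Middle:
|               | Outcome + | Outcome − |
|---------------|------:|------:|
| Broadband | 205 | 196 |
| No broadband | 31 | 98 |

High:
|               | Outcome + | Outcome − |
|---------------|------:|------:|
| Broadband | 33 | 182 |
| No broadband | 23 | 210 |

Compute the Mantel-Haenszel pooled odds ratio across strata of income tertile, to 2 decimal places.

OR_MH = Σ(aᵢdᵢ/nᵢ) / Σ(bᵢcᵢ/nᵢ), where nᵢ is the stratum total.
Stratum 1 (Low): n = 491; a·d/n = 21·340/491 = 14.5418; b·c/n = 68·62/491 = 8.5866
Stratum 2 (Middle): n = 530; a·d/n = 205·98/530 = 37.9057; b·c/n = 196·31/530 = 11.4642
Stratum 3 (High): n = 448; a·d/n = 33·210/448 = 15.4688; b·c/n = 182·23/448 = 9.3438
OR_MH = (14.5418 + 37.9057 + 15.4688) / (8.5866 + 11.4642 + 9.3438) = 67.9162 / 29.3945 = 2.31051

2.31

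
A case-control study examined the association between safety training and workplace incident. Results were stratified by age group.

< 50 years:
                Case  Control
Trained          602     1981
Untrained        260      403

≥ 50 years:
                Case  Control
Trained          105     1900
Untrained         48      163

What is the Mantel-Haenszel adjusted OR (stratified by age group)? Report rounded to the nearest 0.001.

0.413

OR_MH = Σ(aᵢdᵢ/nᵢ) / Σ(bᵢcᵢ/nᵢ), where nᵢ is the stratum total.
Stratum 1 (< 50 years): n = 3246; a·d/n = 602·403/3246 = 74.7400; b·c/n = 1981·260/3246 = 158.6753
Stratum 2 (≥ 50 years): n = 2216; a·d/n = 105·163/2216 = 7.7234; b·c/n = 1900·48/2216 = 41.1552
OR_MH = (74.7400 + 7.7234) / (158.6753 + 41.1552) = 82.4634 / 199.8305 = 0.41267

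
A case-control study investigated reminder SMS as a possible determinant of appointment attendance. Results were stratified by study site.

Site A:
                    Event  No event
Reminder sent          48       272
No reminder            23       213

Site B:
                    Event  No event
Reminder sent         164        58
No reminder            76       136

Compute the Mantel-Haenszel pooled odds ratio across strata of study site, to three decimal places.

OR_MH = Σ(aᵢdᵢ/nᵢ) / Σ(bᵢcᵢ/nᵢ), where nᵢ is the stratum total.
Stratum 1 (Site A): n = 556; a·d/n = 48·213/556 = 18.3885; b·c/n = 272·23/556 = 11.2518
Stratum 2 (Site B): n = 434; a·d/n = 164·136/434 = 51.3917; b·c/n = 58·76/434 = 10.1567
OR_MH = (18.3885 + 51.3917) / (11.2518 + 10.1567) = 69.7802 / 21.4085 = 3.25947

3.259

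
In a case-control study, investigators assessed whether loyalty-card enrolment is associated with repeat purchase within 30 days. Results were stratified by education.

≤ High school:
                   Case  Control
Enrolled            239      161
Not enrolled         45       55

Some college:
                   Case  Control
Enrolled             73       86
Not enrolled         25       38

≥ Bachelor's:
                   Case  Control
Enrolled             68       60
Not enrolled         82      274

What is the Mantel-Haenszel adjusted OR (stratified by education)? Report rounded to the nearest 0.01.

2.25

OR_MH = Σ(aᵢdᵢ/nᵢ) / Σ(bᵢcᵢ/nᵢ), where nᵢ is the stratum total.
Stratum 1 (≤ High school): n = 500; a·d/n = 239·55/500 = 26.2900; b·c/n = 161·45/500 = 14.4900
Stratum 2 (Some college): n = 222; a·d/n = 73·38/222 = 12.4955; b·c/n = 86·25/222 = 9.6847
Stratum 3 (≥ Bachelor's): n = 484; a·d/n = 68·274/484 = 38.4959; b·c/n = 60·82/484 = 10.1653
OR_MH = (26.2900 + 12.4955 + 38.4959) / (14.4900 + 9.6847 + 10.1653) = 77.2814 / 34.3400 = 2.25048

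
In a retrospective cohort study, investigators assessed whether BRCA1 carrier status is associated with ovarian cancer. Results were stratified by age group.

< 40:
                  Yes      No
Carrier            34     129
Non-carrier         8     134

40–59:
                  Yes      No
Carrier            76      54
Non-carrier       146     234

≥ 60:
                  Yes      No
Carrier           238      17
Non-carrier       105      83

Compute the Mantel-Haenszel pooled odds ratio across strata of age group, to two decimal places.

OR_MH = Σ(aᵢdᵢ/nᵢ) / Σ(bᵢcᵢ/nᵢ), where nᵢ is the stratum total.
Stratum 1 (< 40): n = 305; a·d/n = 34·134/305 = 14.9377; b·c/n = 129·8/305 = 3.3836
Stratum 2 (40–59): n = 510; a·d/n = 76·234/510 = 34.8706; b·c/n = 54·146/510 = 15.4588
Stratum 3 (≥ 60): n = 443; a·d/n = 238·83/443 = 44.5914; b·c/n = 17·105/443 = 4.0293
OR_MH = (14.9377 + 34.8706 + 44.5914) / (3.3836 + 15.4588 + 4.0293) = 94.3997 / 22.8718 = 4.12735

4.13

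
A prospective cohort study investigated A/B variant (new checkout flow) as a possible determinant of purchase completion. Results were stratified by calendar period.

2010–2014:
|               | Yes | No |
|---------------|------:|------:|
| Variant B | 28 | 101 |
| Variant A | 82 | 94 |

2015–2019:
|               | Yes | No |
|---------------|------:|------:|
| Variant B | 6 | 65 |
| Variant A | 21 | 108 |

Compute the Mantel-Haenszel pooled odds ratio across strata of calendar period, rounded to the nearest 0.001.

OR_MH = Σ(aᵢdᵢ/nᵢ) / Σ(bᵢcᵢ/nᵢ), where nᵢ is the stratum total.
Stratum 1 (2010–2014): n = 305; a·d/n = 28·94/305 = 8.6295; b·c/n = 101·82/305 = 27.1541
Stratum 2 (2015–2019): n = 200; a·d/n = 6·108/200 = 3.2400; b·c/n = 65·21/200 = 6.8250
OR_MH = (8.6295 + 3.2400) / (27.1541 + 6.8250) = 11.8695 / 33.9791 = 0.34932

0.349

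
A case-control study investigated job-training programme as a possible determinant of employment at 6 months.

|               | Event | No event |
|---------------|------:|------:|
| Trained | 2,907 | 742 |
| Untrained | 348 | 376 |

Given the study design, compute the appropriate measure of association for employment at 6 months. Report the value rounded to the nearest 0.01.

Cells: a = 2907, b = 742, c = 348, d = 376.
This is a case-control study: participants were sampled on outcome status, so risks in the source population cannot be estimated directly — relative risk is not valid here. The odds ratio is the appropriate measure.
OR = (a·d)/(b·c) = (2907 × 376) / (742 × 348) = 1093032 / 258216 = 4.23301

4.23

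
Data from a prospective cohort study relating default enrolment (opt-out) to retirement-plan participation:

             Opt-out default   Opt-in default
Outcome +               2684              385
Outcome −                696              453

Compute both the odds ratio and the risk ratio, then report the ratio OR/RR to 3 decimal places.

2.625

Reading the table with exposure as columns: a = 2684 (Opt-out default, case), b = 696 (Opt-out default, non-case), c = 385 (Opt-in default, case), d = 453.
OR = (2684·453)/(696·385) = 1215852/267960 = 4.53744
Risk in exposed = 2684/3380 = 0.79408; risk in unexposed = 385/838 = 0.45943; RR = 1.72842
OR/RR = 4.53744 / 1.72842 = 2.62520
The outcome is not rare, so the OR lies further from 1 than the RR.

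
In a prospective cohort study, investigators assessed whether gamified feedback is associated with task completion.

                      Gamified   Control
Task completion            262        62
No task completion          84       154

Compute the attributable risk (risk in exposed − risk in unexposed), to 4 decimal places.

Reading the table with exposure as columns: a = 262 (Gamified, case), b = 84 (Gamified, non-case), c = 62 (Control, case), d = 154.
Risk in exposed = 262/346 = 0.757225; risk in unexposed = 62/216 = 0.287037.
Risk difference = 0.757225 − 0.287037 = 0.470188

0.4702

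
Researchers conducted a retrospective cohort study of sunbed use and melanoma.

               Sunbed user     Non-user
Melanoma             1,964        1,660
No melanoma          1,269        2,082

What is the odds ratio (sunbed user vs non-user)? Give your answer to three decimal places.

Reading the table with exposure as columns: a = 1964 (Sunbed user, case), b = 1269 (Sunbed user, non-case), c = 1660 (Non-user, case), d = 2082.
OR = (a·d)/(b·c) = (1964 × 2082) / (1269 × 1660) = 4089048 / 2106540 = 1.94112
The odds of melanoma are about 1.94 times as high in the sunbed user group.

1.941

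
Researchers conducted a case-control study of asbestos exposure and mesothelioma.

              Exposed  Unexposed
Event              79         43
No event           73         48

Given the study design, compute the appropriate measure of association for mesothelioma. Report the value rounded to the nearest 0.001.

Reading the table with exposure as columns: a = 79 (Exposed, case), b = 73 (Exposed, non-case), c = 43 (Unexposed, case), d = 48.
This is a case-control study: participants were sampled on outcome status, so risks in the source population cannot be estimated directly — relative risk is not valid here. The odds ratio is the appropriate measure.
OR = (a·d)/(b·c) = (79 × 48) / (73 × 43) = 3792 / 3139 = 1.20803

1.208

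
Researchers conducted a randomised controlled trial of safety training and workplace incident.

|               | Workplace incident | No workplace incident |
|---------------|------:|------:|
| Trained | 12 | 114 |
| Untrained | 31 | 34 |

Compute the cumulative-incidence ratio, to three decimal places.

Cells: a = 12, b = 114, c = 31, d = 34.
Risk in exposed = 12/126 = 0.09524; risk in unexposed = 31/65 = 0.47692.
RR = 0.09524 / 0.47692 = 0.19969
The risk is 80% lower among the exposed than among the unexposed.

0.200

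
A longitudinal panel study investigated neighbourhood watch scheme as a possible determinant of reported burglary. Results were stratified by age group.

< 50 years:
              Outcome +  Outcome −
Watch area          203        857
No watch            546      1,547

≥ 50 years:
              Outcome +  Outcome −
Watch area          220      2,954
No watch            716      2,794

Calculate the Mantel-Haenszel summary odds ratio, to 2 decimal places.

0.41

OR_MH = Σ(aᵢdᵢ/nᵢ) / Σ(bᵢcᵢ/nᵢ), where nᵢ is the stratum total.
Stratum 1 (< 50 years): n = 3153; a·d/n = 203·1547/3153 = 99.6007; b·c/n = 857·546/3153 = 148.4053
Stratum 2 (≥ 50 years): n = 6684; a·d/n = 220·2794/6684 = 91.9629; b·c/n = 2954·716/6684 = 316.4369
OR_MH = (99.6007 + 91.9629) / (148.4053 + 316.4369) = 191.5636 / 464.8422 = 0.41210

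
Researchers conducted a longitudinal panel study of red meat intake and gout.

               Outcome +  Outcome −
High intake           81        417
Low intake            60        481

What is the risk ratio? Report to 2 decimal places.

1.47

Cells: a = 81, b = 417, c = 60, d = 481.
Risk in exposed = 81/498 = 0.16265; risk in unexposed = 60/541 = 0.11091.
RR = 0.16265 / 0.11091 = 1.46657
The risk among the exposed is 1.47 times that among the unexposed.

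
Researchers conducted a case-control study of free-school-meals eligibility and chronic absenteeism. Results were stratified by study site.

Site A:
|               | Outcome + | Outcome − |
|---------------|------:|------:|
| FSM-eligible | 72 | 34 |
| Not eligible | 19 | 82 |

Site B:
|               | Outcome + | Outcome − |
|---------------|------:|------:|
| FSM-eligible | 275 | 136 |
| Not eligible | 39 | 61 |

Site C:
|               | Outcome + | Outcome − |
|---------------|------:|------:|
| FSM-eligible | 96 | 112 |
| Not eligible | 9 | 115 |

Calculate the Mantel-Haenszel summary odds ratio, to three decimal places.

OR_MH = Σ(aᵢdᵢ/nᵢ) / Σ(bᵢcᵢ/nᵢ), where nᵢ is the stratum total.
Stratum 1 (Site A): n = 207; a·d/n = 72·82/207 = 28.5217; b·c/n = 34·19/207 = 3.1208
Stratum 2 (Site B): n = 511; a·d/n = 275·61/511 = 32.8278; b·c/n = 136·39/511 = 10.3796
Stratum 3 (Site C): n = 332; a·d/n = 96·115/332 = 33.2530; b·c/n = 112·9/332 = 3.0361
OR_MH = (28.5217 + 32.8278 + 33.2530) / (3.1208 + 10.3796 + 3.0361) = 94.6025 / 16.5366 = 5.72081

5.721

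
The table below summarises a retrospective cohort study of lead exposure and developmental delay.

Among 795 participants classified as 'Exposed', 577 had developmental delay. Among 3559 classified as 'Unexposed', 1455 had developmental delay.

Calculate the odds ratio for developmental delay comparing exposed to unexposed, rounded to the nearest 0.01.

3.83

From the description: a = 577, b = 218, c = 1455, d = 2104.
OR = (a·d)/(b·c) = (577 × 2104) / (218 × 1455) = 1214008 / 317190 = 3.82738
The odds of developmental delay are about 3.83 times as high in the exposed group.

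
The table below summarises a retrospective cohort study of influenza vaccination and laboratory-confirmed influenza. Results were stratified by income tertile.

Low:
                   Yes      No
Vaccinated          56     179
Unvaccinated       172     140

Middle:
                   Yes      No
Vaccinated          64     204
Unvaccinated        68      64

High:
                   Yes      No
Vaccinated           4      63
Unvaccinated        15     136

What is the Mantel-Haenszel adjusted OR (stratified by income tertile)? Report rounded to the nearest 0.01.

0.28

OR_MH = Σ(aᵢdᵢ/nᵢ) / Σ(bᵢcᵢ/nᵢ), where nᵢ is the stratum total.
Stratum 1 (Low): n = 547; a·d/n = 56·140/547 = 14.3327; b·c/n = 179·172/547 = 56.2852
Stratum 2 (Middle): n = 400; a·d/n = 64·64/400 = 10.2400; b·c/n = 204·68/400 = 34.6800
Stratum 3 (High): n = 218; a·d/n = 4·136/218 = 2.4954; b·c/n = 63·15/218 = 4.3349
OR_MH = (14.3327 + 10.2400 + 2.4954) / (56.2852 + 34.6800 + 4.3349) = 27.0681 / 95.3001 = 0.28403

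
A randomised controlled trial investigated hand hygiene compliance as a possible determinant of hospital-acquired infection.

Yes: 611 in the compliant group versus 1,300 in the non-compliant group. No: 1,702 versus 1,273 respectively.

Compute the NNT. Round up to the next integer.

5

Risk in treated group = 611/2313 = 0.26416; risk in control = 1300/2573 = 0.50525.
Absolute risk reduction = 0.50525 − 0.26416 = 0.24109
NNT = 1 / ARR = 1 / 0.24109 = 4.148 → round up → 5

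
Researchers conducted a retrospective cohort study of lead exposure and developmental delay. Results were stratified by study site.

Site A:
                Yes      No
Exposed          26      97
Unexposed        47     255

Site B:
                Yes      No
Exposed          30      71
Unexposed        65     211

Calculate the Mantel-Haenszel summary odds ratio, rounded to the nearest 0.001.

1.410

OR_MH = Σ(aᵢdᵢ/nᵢ) / Σ(bᵢcᵢ/nᵢ), where nᵢ is the stratum total.
Stratum 1 (Site A): n = 425; a·d/n = 26·255/425 = 15.6000; b·c/n = 97·47/425 = 10.7271
Stratum 2 (Site B): n = 377; a·d/n = 30·211/377 = 16.7905; b·c/n = 71·65/377 = 12.2414
OR_MH = (15.6000 + 16.7905) / (10.7271 + 12.2414) = 32.3905 / 22.9684 = 1.41022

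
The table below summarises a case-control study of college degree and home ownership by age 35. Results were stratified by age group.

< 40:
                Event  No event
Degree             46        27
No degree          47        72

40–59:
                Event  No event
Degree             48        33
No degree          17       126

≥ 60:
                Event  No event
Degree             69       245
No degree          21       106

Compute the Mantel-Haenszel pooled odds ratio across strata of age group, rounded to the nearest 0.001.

OR_MH = Σ(aᵢdᵢ/nᵢ) / Σ(bᵢcᵢ/nᵢ), where nᵢ is the stratum total.
Stratum 1 (< 40): n = 192; a·d/n = 46·72/192 = 17.2500; b·c/n = 27·47/192 = 6.6094
Stratum 2 (40–59): n = 224; a·d/n = 48·126/224 = 27.0000; b·c/n = 33·17/224 = 2.5045
Stratum 3 (≥ 60): n = 441; a·d/n = 69·106/441 = 16.5850; b·c/n = 245·21/441 = 11.6667
OR_MH = (17.2500 + 27.0000 + 16.5850) / (6.6094 + 2.5045 + 11.6667) = 60.8350 / 20.7805 = 2.92750

2.928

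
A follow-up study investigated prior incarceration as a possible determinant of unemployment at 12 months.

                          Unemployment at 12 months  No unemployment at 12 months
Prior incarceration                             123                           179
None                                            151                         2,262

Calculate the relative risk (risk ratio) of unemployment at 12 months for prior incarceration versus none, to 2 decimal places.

6.51

Cells: a = 123, b = 179, c = 151, d = 2262.
Risk in exposed = 123/302 = 0.40728; risk in unexposed = 151/2413 = 0.06258.
RR = 0.40728 / 0.06258 = 6.50846
The risk among the exposed is 6.51 times that among the unexposed.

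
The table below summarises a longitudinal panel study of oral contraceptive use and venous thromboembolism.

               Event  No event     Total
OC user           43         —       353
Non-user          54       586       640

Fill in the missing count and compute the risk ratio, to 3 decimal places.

1.444

The missing cell is in the exposed row: 353 − 43 = 310.
So a = 43, b = 310, c = 54, d = 586.
RR = [a/(a+b)] / [c/(c+d)] = (43/353) / (54/640) = 0.12181/0.08438 = 1.44371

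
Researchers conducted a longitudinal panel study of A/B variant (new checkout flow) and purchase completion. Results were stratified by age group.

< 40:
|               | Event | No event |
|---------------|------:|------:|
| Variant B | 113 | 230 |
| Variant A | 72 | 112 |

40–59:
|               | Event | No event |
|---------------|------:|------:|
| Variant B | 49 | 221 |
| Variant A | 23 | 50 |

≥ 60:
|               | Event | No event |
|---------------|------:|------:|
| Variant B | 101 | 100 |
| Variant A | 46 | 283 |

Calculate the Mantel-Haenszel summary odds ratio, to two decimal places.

OR_MH = Σ(aᵢdᵢ/nᵢ) / Σ(bᵢcᵢ/nᵢ), where nᵢ is the stratum total.
Stratum 1 (< 40): n = 527; a·d/n = 113·112/527 = 24.0152; b·c/n = 230·72/527 = 31.4231
Stratum 2 (40–59): n = 343; a·d/n = 49·50/343 = 7.1429; b·c/n = 221·23/343 = 14.8192
Stratum 3 (≥ 60): n = 530; a·d/n = 101·283/530 = 53.9302; b·c/n = 100·46/530 = 8.6792
OR_MH = (24.0152 + 7.1429 + 53.9302) / (31.4231 + 14.8192 + 8.6792) = 85.0882 / 54.9216 = 1.54927

1.55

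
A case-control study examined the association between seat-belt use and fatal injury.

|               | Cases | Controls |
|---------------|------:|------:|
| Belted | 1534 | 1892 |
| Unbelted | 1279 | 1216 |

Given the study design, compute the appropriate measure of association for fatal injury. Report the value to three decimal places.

0.771

Cells: a = 1534, b = 1892, c = 1279, d = 1216.
This is a case-control study: participants were sampled on outcome status, so risks in the source population cannot be estimated directly — relative risk is not valid here. The odds ratio is the appropriate measure.
OR = (a·d)/(b·c) = (1534 × 1216) / (1892 × 1279) = 1865344 / 2419868 = 0.77085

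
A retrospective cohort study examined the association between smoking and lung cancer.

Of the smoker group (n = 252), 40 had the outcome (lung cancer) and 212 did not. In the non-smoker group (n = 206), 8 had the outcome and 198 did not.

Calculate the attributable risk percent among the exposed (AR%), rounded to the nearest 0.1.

75.5

From the description: a = 40, b = 212, c = 8, d = 198.
Risk in exposed = 40/252 = 0.15873; risk in unexposed = 8/206 = 0.03883.
RR = 0.15873/0.03883 = 4.08730
AR% = (RR − 1)/RR × 100 = (4.08730 − 1)/4.08730 × 100 = 75.5340%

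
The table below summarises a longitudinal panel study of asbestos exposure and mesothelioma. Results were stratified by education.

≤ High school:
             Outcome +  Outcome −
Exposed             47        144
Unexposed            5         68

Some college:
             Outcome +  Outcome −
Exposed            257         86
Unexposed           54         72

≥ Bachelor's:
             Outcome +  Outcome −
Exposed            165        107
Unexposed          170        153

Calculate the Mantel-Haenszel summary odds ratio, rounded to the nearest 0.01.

2.18

OR_MH = Σ(aᵢdᵢ/nᵢ) / Σ(bᵢcᵢ/nᵢ), where nᵢ is the stratum total.
Stratum 1 (≤ High school): n = 264; a·d/n = 47·68/264 = 12.1061; b·c/n = 144·5/264 = 2.7273
Stratum 2 (Some college): n = 469; a·d/n = 257·72/469 = 39.4542; b·c/n = 86·54/469 = 9.9019
Stratum 3 (≥ Bachelor's): n = 595; a·d/n = 165·153/595 = 42.4286; b·c/n = 107·170/595 = 30.5714
OR_MH = (12.1061 + 39.4542 + 42.4286) / (2.7273 + 9.9019 + 30.5714) = 93.9888 / 43.2006 = 2.17564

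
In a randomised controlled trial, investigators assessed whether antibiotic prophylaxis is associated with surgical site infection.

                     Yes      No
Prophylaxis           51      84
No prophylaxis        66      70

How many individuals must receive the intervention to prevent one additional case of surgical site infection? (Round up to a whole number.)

Risk in treated group = 51/135 = 0.37778; risk in control = 66/136 = 0.48529.
Absolute risk reduction = 0.48529 − 0.37778 = 0.10752
NNT = 1 / ARR = 1 / 0.10752 = 9.301 → round up → 10

10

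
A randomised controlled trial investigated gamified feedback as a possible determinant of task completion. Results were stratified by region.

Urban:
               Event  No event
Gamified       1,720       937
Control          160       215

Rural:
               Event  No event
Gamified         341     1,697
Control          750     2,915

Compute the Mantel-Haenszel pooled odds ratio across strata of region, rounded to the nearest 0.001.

1.087

OR_MH = Σ(aᵢdᵢ/nᵢ) / Σ(bᵢcᵢ/nᵢ), where nᵢ is the stratum total.
Stratum 1 (Urban): n = 3032; a·d/n = 1720·215/3032 = 121.9657; b·c/n = 937·160/3032 = 49.4459
Stratum 2 (Rural): n = 5703; a·d/n = 341·2915/5703 = 174.2969; b·c/n = 1697·750/5703 = 223.1720
OR_MH = (121.9657 + 174.2969) / (49.4459 + 223.1720) = 296.2626 / 272.6179 = 1.08673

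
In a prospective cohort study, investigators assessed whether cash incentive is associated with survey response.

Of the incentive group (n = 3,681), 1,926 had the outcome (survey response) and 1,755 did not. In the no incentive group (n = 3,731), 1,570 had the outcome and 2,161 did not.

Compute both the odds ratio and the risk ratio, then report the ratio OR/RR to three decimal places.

1.215

From the description: a = 1926, b = 1755, c = 1570, d = 2161.
OR = (1926·2161)/(1755·1570) = 4162086/2755350 = 1.51055
Risk in exposed = 1926/3681 = 0.52323; risk in unexposed = 1570/3731 = 0.42080; RR = 1.24341
OR/RR = 1.51055 / 1.24341 = 1.21484
The outcome is not rare, so the OR lies further from 1 than the RR.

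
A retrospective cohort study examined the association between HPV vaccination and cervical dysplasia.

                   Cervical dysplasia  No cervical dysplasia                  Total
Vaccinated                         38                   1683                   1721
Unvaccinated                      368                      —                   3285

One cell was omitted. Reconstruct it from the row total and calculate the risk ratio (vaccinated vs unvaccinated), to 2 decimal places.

The missing cell is in the unexposed row: 3285 − 368 = 2917.
So a = 38, b = 1683, c = 368, d = 2917.
RR = [a/(a+b)] / [c/(c+d)] = (38/1721) / (368/3285) = 0.02208/0.11202 = 0.19710

0.20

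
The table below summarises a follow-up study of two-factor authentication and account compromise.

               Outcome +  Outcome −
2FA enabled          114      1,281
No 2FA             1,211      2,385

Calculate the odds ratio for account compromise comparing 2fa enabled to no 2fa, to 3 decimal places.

0.175

Cells: a = 114, b = 1281, c = 1211, d = 2385.
OR = (a·d)/(b·c) = (114 × 2385) / (1281 × 1211) = 271890 / 1551291 = 0.17527
Exposure is associated with lower odds of account compromise (OR = 0.18 < 1).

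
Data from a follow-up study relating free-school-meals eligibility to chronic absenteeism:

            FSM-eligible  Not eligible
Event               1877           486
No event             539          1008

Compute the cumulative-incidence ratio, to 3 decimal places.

Reading the table with exposure as columns: a = 1877 (FSM-eligible, case), b = 539 (FSM-eligible, non-case), c = 486 (Not eligible, case), d = 1008.
Risk in exposed = 1877/2416 = 0.77690; risk in unexposed = 486/1494 = 0.32530.
RR = 0.77690 / 0.32530 = 2.38826
The risk among the exposed is 2.39 times that among the unexposed.

2.388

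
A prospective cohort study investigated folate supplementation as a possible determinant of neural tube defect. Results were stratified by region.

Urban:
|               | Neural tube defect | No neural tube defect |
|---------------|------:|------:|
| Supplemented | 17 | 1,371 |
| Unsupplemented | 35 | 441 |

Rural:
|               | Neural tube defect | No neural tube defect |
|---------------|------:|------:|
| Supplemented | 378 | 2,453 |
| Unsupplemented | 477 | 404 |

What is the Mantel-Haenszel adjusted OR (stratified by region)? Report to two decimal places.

0.13

OR_MH = Σ(aᵢdᵢ/nᵢ) / Σ(bᵢcᵢ/nᵢ), where nᵢ is the stratum total.
Stratum 1 (Urban): n = 1864; a·d/n = 17·441/1864 = 4.0220; b·c/n = 1371·35/1864 = 25.7430
Stratum 2 (Rural): n = 3712; a·d/n = 378·404/3712 = 41.1401; b·c/n = 2453·477/3712 = 315.2158
OR_MH = (4.0220 + 41.1401) / (25.7430 + 315.2158) = 45.1621 / 340.9588 = 0.13246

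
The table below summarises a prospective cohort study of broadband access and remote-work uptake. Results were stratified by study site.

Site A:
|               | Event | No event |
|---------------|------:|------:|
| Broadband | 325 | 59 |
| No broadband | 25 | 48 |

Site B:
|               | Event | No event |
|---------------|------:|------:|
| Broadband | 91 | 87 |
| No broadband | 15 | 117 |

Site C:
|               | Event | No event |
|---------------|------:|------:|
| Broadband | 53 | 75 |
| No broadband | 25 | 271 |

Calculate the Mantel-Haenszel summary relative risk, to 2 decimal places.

RR_MH = Σ(aᵢ·n₀ᵢ/nᵢ) / Σ(cᵢ·n₁ᵢ/nᵢ), with n₁ᵢ = aᵢ+bᵢ (exposed), n₀ᵢ = cᵢ+dᵢ (unexposed), nᵢ = n₁ᵢ+n₀ᵢ.
Stratum 1 (Site A): n₁ = 384, n₀ = 73, n = 457; a·n₀/n = 325·73/457 = 51.9147; c·n₁/n = 25·384/457 = 21.0066
Stratum 2 (Site B): n₁ = 178, n₀ = 132, n = 310; a·n₀/n = 91·132/310 = 38.7484; c·n₁/n = 15·178/310 = 8.6129
Stratum 3 (Site C): n₁ = 128, n₀ = 296, n = 424; a·n₀/n = 53·296/424 = 37.0000; c·n₁/n = 25·128/424 = 7.5472
RR_MH = (51.9147 + 38.7484 + 37.0000) / (21.0066 + 8.6129 + 7.5472) = 127.6630 / 37.1666 = 3.43488

3.43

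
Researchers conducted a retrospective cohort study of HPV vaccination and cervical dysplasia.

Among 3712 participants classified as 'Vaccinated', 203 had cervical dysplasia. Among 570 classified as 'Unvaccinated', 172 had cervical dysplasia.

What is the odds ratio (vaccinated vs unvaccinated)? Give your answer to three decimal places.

From the description: a = 203, b = 3509, c = 172, d = 398.
OR = (a·d)/(b·c) = (203 × 398) / (3509 × 172) = 80794 / 603548 = 0.13387
Exposure is associated with lower odds of cervical dysplasia (OR = 0.13 < 1).

0.134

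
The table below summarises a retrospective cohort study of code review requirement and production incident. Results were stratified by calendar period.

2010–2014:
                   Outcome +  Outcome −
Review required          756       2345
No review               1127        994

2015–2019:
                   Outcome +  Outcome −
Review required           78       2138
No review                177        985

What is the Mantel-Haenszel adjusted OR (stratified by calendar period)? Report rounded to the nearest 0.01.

0.27

OR_MH = Σ(aᵢdᵢ/nᵢ) / Σ(bᵢcᵢ/nᵢ), where nᵢ is the stratum total.
Stratum 1 (2010–2014): n = 5222; a·d/n = 756·994/5222 = 143.9035; b·c/n = 2345·1127/5222 = 506.0925
Stratum 2 (2015–2019): n = 3378; a·d/n = 78·985/3378 = 22.7442; b·c/n = 2138·177/3378 = 112.0266
OR_MH = (143.9035 + 22.7442) / (506.0925 + 112.0266) = 166.6477 / 618.1191 = 0.26960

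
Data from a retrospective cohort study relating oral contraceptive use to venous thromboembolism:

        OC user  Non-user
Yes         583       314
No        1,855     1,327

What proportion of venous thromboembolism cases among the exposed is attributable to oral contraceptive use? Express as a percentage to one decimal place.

Reading the table with exposure as columns: a = 583 (OC user, case), b = 1855 (OC user, non-case), c = 314 (Non-user, case), d = 1327.
Risk in exposed = 583/2438 = 0.23913; risk in unexposed = 314/1641 = 0.19135.
RR = 0.23913/0.19135 = 1.24972
AR% = (RR − 1)/RR × 100 = (1.24972 − 1)/1.24972 × 100 = 19.9823%

20.0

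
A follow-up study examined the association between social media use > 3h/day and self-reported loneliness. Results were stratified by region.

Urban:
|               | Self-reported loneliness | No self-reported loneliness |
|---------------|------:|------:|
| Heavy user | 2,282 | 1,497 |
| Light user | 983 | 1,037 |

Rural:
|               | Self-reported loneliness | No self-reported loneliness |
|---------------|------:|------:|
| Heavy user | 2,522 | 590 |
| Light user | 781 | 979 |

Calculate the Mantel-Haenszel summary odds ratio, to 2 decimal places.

2.63

OR_MH = Σ(aᵢdᵢ/nᵢ) / Σ(bᵢcᵢ/nᵢ), where nᵢ is the stratum total.
Stratum 1 (Urban): n = 5799; a·d/n = 2282·1037/5799 = 408.0762; b·c/n = 1497·983/5799 = 253.7594
Stratum 2 (Rural): n = 4872; a·d/n = 2522·979/4872 = 506.7812; b·c/n = 590·781/4872 = 94.5792
OR_MH = (408.0762 + 506.7812) / (253.7594 + 94.5792) = 914.8574 / 348.3387 = 2.62634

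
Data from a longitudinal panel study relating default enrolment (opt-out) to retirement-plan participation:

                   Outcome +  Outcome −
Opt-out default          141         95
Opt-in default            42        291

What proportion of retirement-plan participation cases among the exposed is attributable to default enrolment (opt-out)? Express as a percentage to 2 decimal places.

Cells: a = 141, b = 95, c = 42, d = 291.
Risk in exposed = 141/236 = 0.59746; risk in unexposed = 42/333 = 0.12613.
RR = 0.59746/0.12613 = 4.73699
AR% = (RR − 1)/RR × 100 = (4.73699 − 1)/4.73699 × 100 = 78.8895%

78.89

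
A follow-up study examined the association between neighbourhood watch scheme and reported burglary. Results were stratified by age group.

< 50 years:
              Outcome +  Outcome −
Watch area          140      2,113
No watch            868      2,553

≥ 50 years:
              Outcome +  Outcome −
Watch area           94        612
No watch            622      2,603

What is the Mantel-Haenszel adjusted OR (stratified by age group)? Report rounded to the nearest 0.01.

OR_MH = Σ(aᵢdᵢ/nᵢ) / Σ(bᵢcᵢ/nᵢ), where nᵢ is the stratum total.
Stratum 1 (< 50 years): n = 5674; a·d/n = 140·2553/5674 = 62.9926; b·c/n = 2113·868/5674 = 323.2436
Stratum 2 (≥ 50 years): n = 3931; a·d/n = 94·2603/3931 = 62.2442; b·c/n = 612·622/3931 = 96.8364
OR_MH = (62.9926 + 62.2442) / (323.2436 + 96.8364) = 125.2368 / 420.0800 = 0.29813

0.30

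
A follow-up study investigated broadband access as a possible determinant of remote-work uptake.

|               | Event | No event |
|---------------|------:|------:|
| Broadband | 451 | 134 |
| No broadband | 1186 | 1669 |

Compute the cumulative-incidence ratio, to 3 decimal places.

Cells: a = 451, b = 134, c = 1186, d = 1669.
Risk in exposed = 451/585 = 0.77094; risk in unexposed = 1186/2855 = 0.41541.
RR = 0.77094 / 0.41541 = 1.85585
The risk among the exposed is 1.86 times that among the unexposed.

1.856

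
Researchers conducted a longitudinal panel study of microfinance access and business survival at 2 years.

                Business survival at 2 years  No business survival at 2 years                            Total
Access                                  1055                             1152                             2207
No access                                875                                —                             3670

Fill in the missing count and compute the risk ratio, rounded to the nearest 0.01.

2.00

The missing cell is in the unexposed row: 3670 − 875 = 2795.
So a = 1055, b = 1152, c = 875, d = 2795.
RR = [a/(a+b)] / [c/(c+d)] = (1055/2207) / (875/3670) = 0.47802/0.23842 = 2.00497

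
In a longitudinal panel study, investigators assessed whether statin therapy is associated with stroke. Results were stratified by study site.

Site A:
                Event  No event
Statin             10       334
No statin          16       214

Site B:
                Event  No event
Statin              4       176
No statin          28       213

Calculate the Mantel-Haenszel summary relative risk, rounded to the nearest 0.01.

RR_MH = Σ(aᵢ·n₀ᵢ/nᵢ) / Σ(cᵢ·n₁ᵢ/nᵢ), with n₁ᵢ = aᵢ+bᵢ (exposed), n₀ᵢ = cᵢ+dᵢ (unexposed), nᵢ = n₁ᵢ+n₀ᵢ.
Stratum 1 (Site A): n₁ = 344, n₀ = 230, n = 574; a·n₀/n = 10·230/574 = 4.0070; c·n₁/n = 16·344/574 = 9.5889
Stratum 2 (Site B): n₁ = 180, n₀ = 241, n = 421; a·n₀/n = 4·241/421 = 2.2898; c·n₁/n = 28·180/421 = 11.9715
RR_MH = (4.0070 + 2.2898) / (9.5889 + 11.9715) = 6.2968 / 21.5603 = 0.29205

0.29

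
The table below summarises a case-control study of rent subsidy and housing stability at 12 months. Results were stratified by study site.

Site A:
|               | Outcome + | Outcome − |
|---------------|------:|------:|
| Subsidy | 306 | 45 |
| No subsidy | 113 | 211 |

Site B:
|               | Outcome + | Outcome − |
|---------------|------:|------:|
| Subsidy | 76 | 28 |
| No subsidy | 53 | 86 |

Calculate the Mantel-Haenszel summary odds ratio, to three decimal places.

OR_MH = Σ(aᵢdᵢ/nᵢ) / Σ(bᵢcᵢ/nᵢ), where nᵢ is the stratum total.
Stratum 1 (Site A): n = 675; a·d/n = 306·211/675 = 95.6533; b·c/n = 45·113/675 = 7.5333
Stratum 2 (Site B): n = 243; a·d/n = 76·86/243 = 26.8971; b·c/n = 28·53/243 = 6.1070
OR_MH = (95.6533 + 26.8971) / (7.5333 + 6.1070) = 122.5505 / 13.6403 = 8.98442

8.984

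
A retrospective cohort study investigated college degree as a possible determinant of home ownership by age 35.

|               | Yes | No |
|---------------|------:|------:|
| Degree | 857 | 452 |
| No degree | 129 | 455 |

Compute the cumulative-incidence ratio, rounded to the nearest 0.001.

Cells: a = 857, b = 452, c = 129, d = 455.
Risk in exposed = 857/1309 = 0.65470; risk in unexposed = 129/584 = 0.22089.
RR = 0.65470 / 0.22089 = 2.96391
The risk among the exposed is 2.96 times that among the unexposed.

2.964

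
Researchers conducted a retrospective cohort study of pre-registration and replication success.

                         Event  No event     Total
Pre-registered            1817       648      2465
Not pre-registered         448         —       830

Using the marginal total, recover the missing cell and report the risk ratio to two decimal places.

1.37

The missing cell is in the unexposed row: 830 − 448 = 382.
So a = 1817, b = 648, c = 448, d = 382.
RR = [a/(a+b)] / [c/(c+d)] = (1817/2465) / (448/830) = 0.73712/0.53976 = 1.36565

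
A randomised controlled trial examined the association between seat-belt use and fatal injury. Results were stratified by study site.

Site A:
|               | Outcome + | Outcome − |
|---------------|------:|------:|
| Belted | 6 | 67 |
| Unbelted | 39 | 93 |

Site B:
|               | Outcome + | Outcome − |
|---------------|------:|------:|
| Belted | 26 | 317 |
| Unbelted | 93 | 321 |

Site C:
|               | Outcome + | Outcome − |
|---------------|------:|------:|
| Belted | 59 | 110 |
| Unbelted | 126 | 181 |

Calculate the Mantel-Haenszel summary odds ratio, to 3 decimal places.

0.448

OR_MH = Σ(aᵢdᵢ/nᵢ) / Σ(bᵢcᵢ/nᵢ), where nᵢ is the stratum total.
Stratum 1 (Site A): n = 205; a·d/n = 6·93/205 = 2.7220; b·c/n = 67·39/205 = 12.7463
Stratum 2 (Site B): n = 757; a·d/n = 26·321/757 = 11.0251; b·c/n = 317·93/757 = 38.9445
Stratum 3 (Site C): n = 476; a·d/n = 59·181/476 = 22.4349; b·c/n = 110·126/476 = 29.1176
OR_MH = (2.7220 + 11.0251 + 22.4349) / (12.7463 + 38.9445 + 29.1176) = 36.1819 / 80.8085 = 0.44775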